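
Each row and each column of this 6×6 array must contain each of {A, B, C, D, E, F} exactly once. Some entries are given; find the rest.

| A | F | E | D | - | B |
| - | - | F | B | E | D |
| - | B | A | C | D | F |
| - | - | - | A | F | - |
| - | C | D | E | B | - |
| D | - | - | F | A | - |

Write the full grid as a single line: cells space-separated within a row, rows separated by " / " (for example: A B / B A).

(r1,c5) = C
(r2,c1) = C
(r2,c2) = A
(r3,c1) = E
(r4,c1) = B
(r4,c3) = C
(r4,c6) = E
(r5,c1) = F
(r5,c6) = A
(r6,c2) = E
(r6,c3) = B
(r6,c6) = C
(r4,c2) = D

A F E D C B / C A F B E D / E B A C D F / B D C A F E / F C D E B A / D E B F A C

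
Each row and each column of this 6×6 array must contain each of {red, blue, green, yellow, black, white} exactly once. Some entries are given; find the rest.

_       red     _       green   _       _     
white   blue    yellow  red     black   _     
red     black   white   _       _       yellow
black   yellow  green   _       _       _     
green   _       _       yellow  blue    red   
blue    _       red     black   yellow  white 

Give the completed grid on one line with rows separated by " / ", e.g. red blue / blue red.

(r1,c1) = yellow
(r1,c5) = white
(r2,c6) = green
(r3,c4) = blue
(r3,c5) = green
(r4,c4) = white
(r4,c5) = red
(r4,c6) = blue
(r5,c2) = white
(r5,c3) = black
(r6,c2) = green
(r1,c3) = blue
(r1,c6) = black

yellow red blue green white black / white blue yellow red black green / red black white blue green yellow / black yellow green white red blue / green white black yellow blue red / blue green red black yellow white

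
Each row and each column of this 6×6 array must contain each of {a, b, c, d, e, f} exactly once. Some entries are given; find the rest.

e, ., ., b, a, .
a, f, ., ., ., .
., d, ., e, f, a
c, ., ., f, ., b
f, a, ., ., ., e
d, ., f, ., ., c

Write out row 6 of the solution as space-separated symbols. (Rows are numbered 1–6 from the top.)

d b f a e c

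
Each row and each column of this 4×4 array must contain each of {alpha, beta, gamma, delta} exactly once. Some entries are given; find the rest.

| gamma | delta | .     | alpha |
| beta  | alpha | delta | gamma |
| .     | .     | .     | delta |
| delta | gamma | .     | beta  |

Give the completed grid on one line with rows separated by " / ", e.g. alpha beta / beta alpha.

At row 1, column 3: row 1 has {alpha,gamma,delta}; column 3 has {delta}; that leaves beta.
At row 3, column 1: row 3 has {delta}; column 1 has {beta,gamma,delta}; that leaves alpha.
At row 3, column 2: row 3 has {alpha,delta}; column 2 has {alpha,gamma,delta}; that leaves beta.
At row 3, column 3: row 3 has {alpha,beta,delta}; column 3 has {beta,delta}; that leaves gamma.
At row 4, column 3: row 4 has {beta,gamma,delta}; column 3 has {beta,gamma,delta}; that leaves alpha.

gamma delta beta alpha / beta alpha delta gamma / alpha beta gamma delta / delta gamma alpha beta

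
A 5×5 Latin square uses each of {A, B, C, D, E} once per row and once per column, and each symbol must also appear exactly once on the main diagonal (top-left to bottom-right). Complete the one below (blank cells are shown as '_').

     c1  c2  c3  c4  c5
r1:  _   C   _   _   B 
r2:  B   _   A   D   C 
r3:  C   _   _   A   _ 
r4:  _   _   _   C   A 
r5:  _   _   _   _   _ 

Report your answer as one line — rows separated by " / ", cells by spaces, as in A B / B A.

(r1,c4) = E
(r2,c2) = E
(r5,c4) = B
(r5,c5) = D
(r1,c1) = A
(r1,c3) = D
(r3,c3) = B
(r3,c5) = E
(r4,c3) = E
(r5,c1) = E
(r5,c2) = A
(r5,c3) = C
(r3,c2) = D
(r4,c1) = D
(r4,c2) = B

A C D E B / B E A D C / C D B A E / D B E C A / E A C B D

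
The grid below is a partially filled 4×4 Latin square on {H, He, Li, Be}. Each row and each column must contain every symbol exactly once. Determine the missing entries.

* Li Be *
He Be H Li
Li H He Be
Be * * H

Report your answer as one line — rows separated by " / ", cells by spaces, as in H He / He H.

H Li Be He / He Be H Li / Li H He Be / Be He Li H

At row 1, column 1: row 1 has {Li,Be}; column 1 has {He,Li,Be}; that leaves H.
At row 1, column 4: row 1 has {H,Li,Be}; column 4 has {H,Li,Be}; that leaves He.
At row 4, column 2: row 4 has {H,Be}; column 2 has {H,Li,Be}; that leaves He.
At row 4, column 3: row 4 has {H,He,Be}; column 3 has {H,He,Be}; that leaves Li.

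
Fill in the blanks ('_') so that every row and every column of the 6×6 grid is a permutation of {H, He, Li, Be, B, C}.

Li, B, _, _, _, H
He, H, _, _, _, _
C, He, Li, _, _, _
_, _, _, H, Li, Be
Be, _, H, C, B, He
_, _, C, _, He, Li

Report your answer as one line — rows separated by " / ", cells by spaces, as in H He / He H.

Li B Be He C H / He H B Li Be C / C He Li Be H B / B C He H Li Be / Be Li H C B He / H Be C B He Li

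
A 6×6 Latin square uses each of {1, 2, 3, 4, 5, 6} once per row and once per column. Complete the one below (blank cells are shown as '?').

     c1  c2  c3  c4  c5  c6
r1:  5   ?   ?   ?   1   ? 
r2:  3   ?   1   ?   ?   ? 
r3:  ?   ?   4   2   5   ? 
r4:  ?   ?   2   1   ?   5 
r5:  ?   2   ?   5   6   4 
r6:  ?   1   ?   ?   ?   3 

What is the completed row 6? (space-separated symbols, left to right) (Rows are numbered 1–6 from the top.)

row 5 has {2,4,5,6}; column 1 has {3,5} — only 1 is left for (r5,c1).
row 5 has {1,2,4,5,6}; column 3 has {1,2,4} — only 3 is left for (r5,c3).
row 1 has {1,5}; column 3 has {1,2,3,4} — only 6 is left for (r1,c3).
row 1 has {1,5,6}; column 6 has {3,4,5} — only 2 is left for (r1,c6).
row 2 has {1,3}; column 6 has {2,3,4,5} — only 6 is left for (r2,c6).
row 3 has {2,4,5}; column 1 has {1,3,5} — only 6 is left for (r3,c1).
row 3 has {2,4,5,6}; column 2 has {1,2} — only 3 is left for (r3,c2).
row 3 has {2,3,4,5,6}; column 6 has {2,3,4,5,6} — only 1 is left for (r3,c6).
row 4 has {1,2,5}; column 1 has {1,3,5,6} — only 4 is left for (r4,c1).
row 4 has {1,2,4,5}; column 2 has {1,2,3} — only 6 is left for (r4,c2).
row 4 has {1,2,4,5,6}; column 5 has {1,5,6} — only 3 is left for (r4,c5).
row 6 has {1,3}; column 1 has {1,3,4,5,6} — only 2 is left for (r6,c1).
row 6 has {1,2,3}; column 3 has {1,2,3,4,6} — only 5 is left for (r6,c3).
row 6 has {1,2,3,5}; column 5 has {1,3,5,6} — only 4 is left for (r6,c5).
row 1 has {1,2,5,6}; column 2 has {1,2,3,6} — only 4 is left for (r1,c2).
row 1 has {1,2,4,5,6}; column 4 has {1,2,5} — only 3 is left for (r1,c4).
row 2 has {1,3,6}; column 2 has {1,2,3,4,6} — only 5 is left for (r2,c2).
row 2 has {1,3,5,6}; column 4 has {1,2,3,5} — only 4 is left for (r2,c4).
row 2 has {1,3,4,5,6}; column 5 has {1,3,4,5,6} — only 2 is left for (r2,c5).
row 6 has {1,2,3,4,5}; column 4 has {1,2,3,4,5} — only 6 is left for (r6,c4).

2 1 5 6 4 3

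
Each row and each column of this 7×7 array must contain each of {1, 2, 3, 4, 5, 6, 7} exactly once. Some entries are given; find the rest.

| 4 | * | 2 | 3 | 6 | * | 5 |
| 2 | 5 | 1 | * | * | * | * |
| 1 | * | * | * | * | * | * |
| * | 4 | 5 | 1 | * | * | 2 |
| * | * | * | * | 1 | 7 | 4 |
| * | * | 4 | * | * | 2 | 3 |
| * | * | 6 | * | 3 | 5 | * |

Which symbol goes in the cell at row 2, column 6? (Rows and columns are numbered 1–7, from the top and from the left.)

3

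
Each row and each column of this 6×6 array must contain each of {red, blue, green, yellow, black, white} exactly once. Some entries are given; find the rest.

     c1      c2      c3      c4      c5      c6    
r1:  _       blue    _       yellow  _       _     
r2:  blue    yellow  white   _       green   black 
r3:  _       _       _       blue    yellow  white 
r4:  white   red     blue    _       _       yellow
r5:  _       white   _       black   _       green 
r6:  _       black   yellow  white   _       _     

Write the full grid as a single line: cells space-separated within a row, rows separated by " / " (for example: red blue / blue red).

At row 1, column 6: row 1 has {blue,yellow}; column 6 has {green,yellow,black,white}; that leaves red.
At row 2, column 4: row 2 has {blue,green,yellow,black,white}; column 4 has {blue,yellow,black,white}; that leaves red.
At row 3, column 2: row 3 has {blue,yellow,white}; column 2 has {red,blue,yellow,black,white}; that leaves green.
At row 4, column 4: row 4 has {red,blue,yellow,white}; column 4 has {red,blue,yellow,black,white}; that leaves green.
At row 4, column 5: row 4 has {red,blue,green,yellow,white}; column 5 has {green,yellow}; that leaves black.
At row 5, column 3: row 5 has {green,black,white}; column 3 has {blue,yellow,white}; that leaves red.
At row 5, column 5: row 5 has {red,green,black,white}; column 5 has {green,yellow,black}; that leaves blue.
At row 6, column 5: row 6 has {yellow,black,white}; column 5 has {blue,green,yellow,black}; that leaves red.
At row 6, column 6: row 6 has {red,yellow,black,white}; column 6 has {red,green,yellow,black,white}; that leaves blue.
At row 1, column 5: row 1 has {red,blue,yellow}; column 5 has {red,blue,green,yellow,black}; that leaves white.
At row 3, column 3: row 3 has {blue,green,yellow,white}; column 3 has {red,blue,yellow,white}; that leaves black.
At row 5, column 1: row 5 has {red,blue,green,black,white}; column 1 has {blue,white}; that leaves yellow.
At row 6, column 1: row 6 has {red,blue,yellow,black,white}; column 1 has {blue,yellow,white}; that leaves green.
At row 1, column 1: row 1 has {red,blue,yellow,white}; column 1 has {blue,green,yellow,white}; that leaves black.
At row 1, column 3: row 1 has {red,blue,yellow,black,white}; column 3 has {red,blue,yellow,black,white}; that leaves green.
At row 3, column 1: row 3 has {blue,green,yellow,black,white}; column 1 has {blue,green,yellow,black,white}; that leaves red.

black blue green yellow white red / blue yellow white red green black / red green black blue yellow white / white red blue green black yellow / yellow white red black blue green / green black yellow white red blue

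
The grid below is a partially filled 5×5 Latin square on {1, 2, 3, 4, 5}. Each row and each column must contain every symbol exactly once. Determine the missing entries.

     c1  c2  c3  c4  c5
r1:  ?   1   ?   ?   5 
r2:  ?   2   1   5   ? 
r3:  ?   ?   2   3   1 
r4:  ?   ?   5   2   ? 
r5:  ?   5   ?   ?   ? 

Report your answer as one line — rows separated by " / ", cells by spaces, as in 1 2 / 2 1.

2 1 3 4 5 / 4 2 1 5 3 / 5 4 2 3 1 / 1 3 5 2 4 / 3 5 4 1 2

Cell (r1,c4): row 1 has {1,5}; column 4 has {2,3,5} → 4.
Cell (r3,c2): row 3 has {1,2,3}; column 2 has {1,2,5} → 4.
Cell (r4,c2): row 4 has {2,5}; column 2 has {1,2,4,5} → 3.
Cell (r4,c5): row 4 has {2,3,5}; column 5 has {1,5} → 4.
Cell (r5,c4): row 5 has {5}; column 4 has {2,3,4,5} → 1.
Cell (r1,c3): row 1 has {1,4,5}; column 3 has {1,2,5} → 3.
Cell (r2,c5): row 2 has {1,2,5}; column 5 has {1,4,5} → 3.
Cell (r3,c1): row 3 has {1,2,3,4}; column 1 is empty so far → 5.
Cell (r4,c1): row 4 has {2,3,4,5}; column 1 has {5} → 1.
Cell (r5,c3): row 5 has {1,5}; column 3 has {1,2,3,5} → 4.
Cell (r5,c5): row 5 has {1,4,5}; column 5 has {1,3,4,5} → 2.
Cell (r1,c1): row 1 has {1,3,4,5}; column 1 has {1,5} → 2.
Cell (r2,c1): row 2 has {1,2,3,5}; column 1 has {1,2,5} → 4.
Cell (r5,c1): row 5 has {1,2,4,5}; column 1 has {1,2,4,5} → 3.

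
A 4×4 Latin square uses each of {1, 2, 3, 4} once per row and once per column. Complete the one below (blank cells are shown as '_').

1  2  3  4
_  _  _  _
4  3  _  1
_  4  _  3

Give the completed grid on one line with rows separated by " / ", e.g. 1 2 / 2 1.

1 2 3 4 / 3 1 4 2 / 4 3 2 1 / 2 4 1 3

At row 2, column 2: row 2 is empty so far; column 2 has {2,3,4}; that leaves 1.
At row 2, column 4: row 2 has {1}; column 4 has {1,3,4}; that leaves 2.
At row 3, column 3: row 3 has {1,3,4}; column 3 has {3}; that leaves 2.
At row 4, column 1: row 4 has {3,4}; column 1 has {1,4}; that leaves 2.
At row 4, column 3: row 4 has {2,3,4}; column 3 has {2,3}; that leaves 1.
At row 2, column 1: row 2 has {1,2}; column 1 has {1,2,4}; that leaves 3.
At row 2, column 3: row 2 has {1,2,3}; column 3 has {1,2,3}; that leaves 4.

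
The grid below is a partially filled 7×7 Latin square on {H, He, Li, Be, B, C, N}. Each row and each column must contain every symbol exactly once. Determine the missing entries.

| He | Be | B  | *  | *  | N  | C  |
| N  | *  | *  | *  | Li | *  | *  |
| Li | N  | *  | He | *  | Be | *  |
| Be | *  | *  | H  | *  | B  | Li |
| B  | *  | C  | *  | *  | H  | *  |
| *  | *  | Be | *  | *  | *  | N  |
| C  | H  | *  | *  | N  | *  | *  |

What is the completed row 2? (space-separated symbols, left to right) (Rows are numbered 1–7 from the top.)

N B He Be Li C H

row 1 has {He,Be,B,C,N}; column 4 has {H,He} — only Li is left for (r1,c4).
row 1 has {He,Li,Be,B,C,N}; column 5 has {Li,N} — only H is left for (r1,c5).
row 3 has {He,Li,Be,N}; column 3 has {Be,B,C} — only H is left for (r3,c3).
row 3 has {H,He,Li,Be,N}; column 7 has {Li,C,N} — only B is left for (r3,c7).
row 6 has {Be,N}; column 1 has {He,Li,Be,B,C,N} — only H is left for (r6,c1).
row 2 has {Li,N}; column 3 has {H,Be,B,C} — only He is left for (r2,c3).
row 2 has {He,Li,N}; column 6 has {H,Be,B,N} — only C is left for (r2,c6).
row 3 has {H,He,Li,Be,B,N}; column 5 has {H,Li,N} — only C is left for (r3,c5).
row 4 has {H,Li,Be,B}; column 3 has {H,He,Be,B,C} — only N is left for (r4,c3).
row 4 has {H,Li,Be,B,N}; column 5 has {H,Li,C,N} — only He is left for (r4,c5).
row 5 has {H,B,C}; column 5 has {H,He,Li,C,N} — only Be is left for (r5,c5).
row 5 has {H,Be,B,C}; column 7 has {Li,B,C,N} — only He is left for (r5,c7).
row 6 has {H,Be,N}; column 5 has {H,He,Li,Be,C,N} — only B is left for (r6,c5).
row 7 has {H,C,N}; column 3 has {H,He,Be,B,C,N} — only Li is left for (r7,c3).
row 7 has {H,Li,C,N}; column 6 has {H,Be,B,C,N} — only He is left for (r7,c6).
row 7 has {H,He,Li,C,N}; column 7 has {He,Li,B,C,N} — only Be is left for (r7,c7).
row 2 has {He,Li,C,N}; column 2 has {H,Be,N} — only B is left for (r2,c2).
row 2 has {He,Li,B,C,N}; column 4 has {H,He,Li} — only Be is left for (r2,c4).
row 2 has {He,Li,Be,B,C,N}; column 7 has {He,Li,Be,B,C,N} — only H is left for (r2,c7).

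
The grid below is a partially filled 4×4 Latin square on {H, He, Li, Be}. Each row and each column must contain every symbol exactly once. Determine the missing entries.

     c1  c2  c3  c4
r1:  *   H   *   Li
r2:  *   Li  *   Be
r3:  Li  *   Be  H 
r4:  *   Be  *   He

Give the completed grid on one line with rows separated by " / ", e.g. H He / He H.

row 1 has {H,Li}; column 3 has {Be} — only He is left for (r1,c3).
row 2 has {Li,Be}; column 3 has {He,Be} — only H is left for (r2,c3).
row 3 has {H,Li,Be}; column 2 has {H,Li,Be} — only He is left for (r3,c2).
row 4 has {He,Be}; column 1 has {Li} — only H is left for (r4,c1).
row 4 has {H,He,Be}; column 3 has {H,He,Be} — only Li is left for (r4,c3).
row 1 has {H,He,Li}; column 1 has {H,Li} — only Be is left for (r1,c1).
row 2 has {H,Li,Be}; column 1 has {H,Li,Be} — only He is left for (r2,c1).

Be H He Li / He Li H Be / Li He Be H / H Be Li He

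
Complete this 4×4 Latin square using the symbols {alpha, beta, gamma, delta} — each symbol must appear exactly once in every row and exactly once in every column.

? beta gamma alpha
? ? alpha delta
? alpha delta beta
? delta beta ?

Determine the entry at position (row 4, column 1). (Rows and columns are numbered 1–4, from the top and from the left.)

alpha

At row 1, column 1: row 1 has {alpha,beta,gamma}; column 1 is empty so far; that leaves delta.
At row 2, column 2: row 2 has {alpha,delta}; column 2 has {alpha,beta,delta}; that leaves gamma.
At row 3, column 1: row 3 has {alpha,beta,delta}; column 1 has {delta}; that leaves gamma.
At row 4, column 1: row 4 has {beta,delta}; column 1 has {gamma,delta}; that leaves alpha.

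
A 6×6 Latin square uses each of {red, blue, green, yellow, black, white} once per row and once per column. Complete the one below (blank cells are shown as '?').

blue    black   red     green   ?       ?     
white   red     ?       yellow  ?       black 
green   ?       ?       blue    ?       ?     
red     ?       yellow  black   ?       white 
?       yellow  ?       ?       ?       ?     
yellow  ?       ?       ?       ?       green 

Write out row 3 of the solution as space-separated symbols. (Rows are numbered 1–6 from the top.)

green white black blue yellow red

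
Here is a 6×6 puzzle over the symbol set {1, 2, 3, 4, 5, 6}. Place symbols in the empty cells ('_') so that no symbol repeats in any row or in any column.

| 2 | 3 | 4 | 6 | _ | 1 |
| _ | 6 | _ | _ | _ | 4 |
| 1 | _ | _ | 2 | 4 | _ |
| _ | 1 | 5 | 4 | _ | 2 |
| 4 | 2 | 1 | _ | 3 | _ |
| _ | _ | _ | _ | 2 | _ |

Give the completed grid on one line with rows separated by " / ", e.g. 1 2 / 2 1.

2 3 4 6 5 1 / 5 6 2 3 1 4 / 1 5 6 2 4 3 / 3 1 5 4 6 2 / 4 2 1 5 3 6 / 6 4 3 1 2 5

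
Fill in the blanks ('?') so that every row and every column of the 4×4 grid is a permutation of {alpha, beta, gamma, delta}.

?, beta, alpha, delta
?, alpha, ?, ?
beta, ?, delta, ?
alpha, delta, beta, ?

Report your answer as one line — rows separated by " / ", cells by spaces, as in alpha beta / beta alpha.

(r1,c1) = gamma
(r2,c1) = delta
(r2,c3) = gamma
(r2,c4) = beta
(r3,c2) = gamma
(r3,c4) = alpha
(r4,c4) = gamma

gamma beta alpha delta / delta alpha gamma beta / beta gamma delta alpha / alpha delta beta gamma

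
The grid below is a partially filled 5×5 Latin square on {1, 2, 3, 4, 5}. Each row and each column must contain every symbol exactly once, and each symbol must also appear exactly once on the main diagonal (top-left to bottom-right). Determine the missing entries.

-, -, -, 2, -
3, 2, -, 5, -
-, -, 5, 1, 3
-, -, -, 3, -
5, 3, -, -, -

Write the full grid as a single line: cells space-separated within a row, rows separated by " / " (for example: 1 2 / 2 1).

4 1 3 2 5 / 3 2 1 5 4 / 2 4 5 1 3 / 1 5 4 3 2 / 5 3 2 4 1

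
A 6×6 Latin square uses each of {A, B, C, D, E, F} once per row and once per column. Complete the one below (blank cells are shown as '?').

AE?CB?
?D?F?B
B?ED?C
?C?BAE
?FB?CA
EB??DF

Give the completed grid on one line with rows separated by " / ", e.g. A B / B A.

A E F C B D / C D A F E B / B A E D F C / F C D B A E / D F B E C A / E B C A D F

(r1,c6): row 1 has {A,B,C,E}; column 6 has {A,B,C,E,F}, so it must be D.
(r2,c1): row 2 has {B,D,F}; column 1 has {A,B,E}, so it must be C.
(r2,c3): row 2 has {B,C,D,F}; column 3 has {B,E}, so it must be A.
(r2,c5): row 2 has {A,B,C,D,F}; column 5 has {A,B,C,D}, so it must be E.
(r3,c2): row 3 has {B,C,D,E}; column 2 has {B,C,D,E,F}, so it must be A.
(r3,c5): row 3 has {A,B,C,D,E}; column 5 has {A,B,C,D,E}, so it must be F.
(r5,c1): row 5 has {A,B,C,F}; column 1 has {A,B,C,E}, so it must be D.
(r5,c4): row 5 has {A,B,C,D,F}; column 4 has {B,C,D,F}, so it must be E.
(r6,c3): row 6 has {B,D,E,F}; column 3 has {A,B,E}, so it must be C.
(r6,c4): row 6 has {B,C,D,E,F}; column 4 has {B,C,D,E,F}, so it must be A.
(r1,c3): row 1 has {A,B,C,D,E}; column 3 has {A,B,C,E}, so it must be F.
(r4,c1): row 4 has {A,B,C,E}; column 1 has {A,B,C,D,E}, so it must be F.
(r4,c3): row 4 has {A,B,C,E,F}; column 3 has {A,B,C,E,F}, so it must be D.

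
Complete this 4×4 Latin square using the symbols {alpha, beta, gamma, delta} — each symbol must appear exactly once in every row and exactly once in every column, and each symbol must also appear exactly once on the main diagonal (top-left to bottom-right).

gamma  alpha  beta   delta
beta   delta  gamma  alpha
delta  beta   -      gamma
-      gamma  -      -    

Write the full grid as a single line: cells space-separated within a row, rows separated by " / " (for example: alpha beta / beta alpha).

gamma alpha beta delta / beta delta gamma alpha / delta beta alpha gamma / alpha gamma delta beta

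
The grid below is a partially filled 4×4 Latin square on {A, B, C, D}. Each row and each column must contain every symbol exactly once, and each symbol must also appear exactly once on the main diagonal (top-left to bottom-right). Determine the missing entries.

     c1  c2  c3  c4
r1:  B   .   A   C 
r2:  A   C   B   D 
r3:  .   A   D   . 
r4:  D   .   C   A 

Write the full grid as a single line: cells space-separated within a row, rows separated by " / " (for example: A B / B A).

B D A C / A C B D / C A D B / D B C A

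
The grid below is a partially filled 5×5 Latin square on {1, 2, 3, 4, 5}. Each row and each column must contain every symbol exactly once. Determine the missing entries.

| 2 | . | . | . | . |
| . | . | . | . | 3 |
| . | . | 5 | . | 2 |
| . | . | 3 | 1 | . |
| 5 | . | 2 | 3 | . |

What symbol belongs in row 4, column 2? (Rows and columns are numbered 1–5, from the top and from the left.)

At row 3, column 4: row 3 has {2,5}; column 4 has {1,3}; that leaves 4.
At row 4, column 1: row 4 has {1,3}; column 1 has {2,5}; that leaves 4.
At row 4, column 5: row 4 has {1,3,4}; column 5 has {2,3}; that leaves 5.
At row 1, column 4: row 1 has {2}; column 4 has {1,3,4}; that leaves 5.
At row 2, column 1: row 2 has {3}; column 1 has {2,4,5}; that leaves 1.
At row 2, column 3: row 2 has {1,3}; column 3 has {2,3,5}; that leaves 4.
At row 2, column 4: row 2 has {1,3,4}; column 4 has {1,3,4,5}; that leaves 2.
At row 3, column 1: row 3 has {2,4,5}; column 1 has {1,2,4,5}; that leaves 3.
At row 3, column 2: row 3 has {2,3,4,5}; column 2 is empty so far; that leaves 1.
At row 4, column 2: row 4 has {1,3,4,5}; column 2 has {1}; that leaves 2.

2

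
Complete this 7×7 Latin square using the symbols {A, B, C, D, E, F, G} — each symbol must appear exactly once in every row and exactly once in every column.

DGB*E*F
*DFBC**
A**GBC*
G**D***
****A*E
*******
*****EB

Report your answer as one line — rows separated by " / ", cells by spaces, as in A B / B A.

Cell (r1,c6): row 1 has {B,D,E,F,G}; column 6 has {C,E} → A.
Cell (r2,c1): row 2 has {B,C,D,F}; column 1 has {A,D,G} → E.
Cell (r2,c6): row 2 has {B,C,D,E,F}; column 6 has {A,C,E} → G.
Cell (r2,c7): row 2 has {B,C,D,E,F,G}; column 7 has {B,E,F} → A.
Cell (r3,c7): row 3 has {A,B,C,G}; column 7 has {A,B,E,F} → D.
Cell (r4,c5): row 4 has {D,G}; column 5 has {A,B,C,E} → F.
Cell (r4,c6): row 4 has {D,F,G}; column 6 has {A,C,E,G} → B.
Cell (r4,c7): row 4 has {B,D,F,G}; column 7 has {A,B,D,E,F} → C.
Cell (r6,c7): row 6 is empty so far; column 7 has {A,B,C,D,E,F} → G.
Cell (r1,c4): row 1 has {A,B,D,E,F,G}; column 4 has {B,D,G} → C.
Cell (r3,c3): row 3 has {A,B,C,D,G}; column 3 has {B,F} → E.
Cell (r4,c3): row 4 has {B,C,D,F,G}; column 3 has {B,E,F} → A.
Cell (r5,c4): row 5 has {A,E}; column 4 has {B,C,D,G} → F.
Cell (r5,c6): row 5 has {A,E,F}; column 6 has {A,B,C,E,G} → D.
Cell (r6,c5): row 6 has {G}; column 5 has {A,B,C,E,F} → D.
Cell (r6,c6): row 6 has {D,G}; column 6 has {A,B,C,D,E,G} → F.
Cell (r7,c4): row 7 has {B,E}; column 4 has {B,C,D,F,G} → A.
Cell (r7,c5): row 7 has {A,B,E}; column 5 has {A,B,C,D,E,F} → G.
Cell (r3,c2): row 3 has {A,B,C,D,E,G}; column 2 has {D,G} → F.
Cell (r4,c2): row 4 has {A,B,C,D,F,G}; column 2 has {D,F,G} → E.
Cell (r6,c3): row 6 has {D,F,G}; column 3 has {A,B,E,F} → C.
Cell (r6,c4): row 6 has {C,D,F,G}; column 4 has {A,B,C,D,F,G} → E.
Cell (r7,c2): row 7 has {A,B,E,G}; column 2 has {D,E,F,G} → C.
Cell (r7,c3): row 7 has {A,B,C,E,G}; column 3 has {A,B,C,E,F} → D.
Cell (r5,c2): row 5 has {A,D,E,F}; column 2 has {C,D,E,F,G} → B.
Cell (r5,c3): row 5 has {A,B,D,E,F}; column 3 has {A,B,C,D,E,F} → G.
Cell (r6,c1): row 6 has {C,D,E,F,G}; column 1 has {A,D,E,G} → B.
Cell (r6,c2): row 6 has {B,C,D,E,F,G}; column 2 has {B,C,D,E,F,G} → A.
Cell (r7,c1): row 7 has {A,B,C,D,E,G}; column 1 has {A,B,D,E,G} → F.
Cell (r5,c1): row 5 has {A,B,D,E,F,G}; column 1 has {A,B,D,E,F,G} → C.

D G B C E A F / E D F B C G A / A F E G B C D / G E A D F B C / C B G F A D E / B A C E D F G / F C D A G E B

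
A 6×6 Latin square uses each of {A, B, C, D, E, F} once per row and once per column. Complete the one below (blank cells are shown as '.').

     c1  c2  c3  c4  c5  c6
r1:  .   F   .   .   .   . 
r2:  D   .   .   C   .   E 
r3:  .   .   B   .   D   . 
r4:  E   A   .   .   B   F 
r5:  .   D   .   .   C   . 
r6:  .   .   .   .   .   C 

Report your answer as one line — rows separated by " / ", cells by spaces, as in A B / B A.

Cell (r2,c2): row 2 has {C,D,E}; column 2 has {A,D,F} → B.
Cell (r3,c6): row 3 has {B,D}; column 6 has {C,E,F} → A.
Cell (r4,c4): row 4 has {A,B,E,F}; column 4 has {C} → D.
Cell (r5,c6): row 5 has {C,D}; column 6 has {A,C,E,F} → B.
Cell (r6,c2): row 6 has {C}; column 2 has {A,B,D,F} → E.
Cell (r1,c6): row 1 has {F}; column 6 has {A,B,C,E,F} → D.
Cell (r3,c2): row 3 has {A,B,D}; column 2 has {A,B,D,E,F} → C.
Cell (r4,c3): row 4 has {A,B,D,E,F}; column 3 has {B} → C.
Cell (r3,c1): row 3 has {A,B,C,D}; column 1 has {D,E} → F.
Cell (r3,c4): row 3 has {A,B,C,D,F}; column 4 has {C,D} → E.
Cell (r5,c1): row 5 has {B,C,D}; column 1 has {D,E,F} → A.
Cell (r5,c4): row 5 has {A,B,C,D}; column 4 has {C,D,E} → F.
Cell (r6,c1): row 6 has {C,E}; column 1 has {A,D,E,F} → B.
Cell (r6,c4): row 6 has {B,C,E}; column 4 has {C,D,E,F} → A.
Cell (r6,c5): row 6 has {A,B,C,E}; column 5 has {B,C,D} → F.
Cell (r1,c1): row 1 has {D,F}; column 1 has {A,B,D,E,F} → C.
Cell (r1,c4): row 1 has {C,D,F}; column 4 has {A,C,D,E,F} → B.
Cell (r2,c5): row 2 has {B,C,D,E}; column 5 has {B,C,D,F} → A.
Cell (r5,c3): row 5 has {A,B,C,D,F}; column 3 has {B,C} → E.
Cell (r6,c3): row 6 has {A,B,C,E,F}; column 3 has {B,C,E} → D.
Cell (r1,c3): row 1 has {B,C,D,F}; column 3 has {B,C,D,E} → A.
Cell (r1,c5): row 1 has {A,B,C,D,F}; column 5 has {A,B,C,D,F} → E.
Cell (r2,c3): row 2 has {A,B,C,D,E}; column 3 has {A,B,C,D,E} → F.

C F A B E D / D B F C A E / F C B E D A / E A C D B F / A D E F C B / B E D A F C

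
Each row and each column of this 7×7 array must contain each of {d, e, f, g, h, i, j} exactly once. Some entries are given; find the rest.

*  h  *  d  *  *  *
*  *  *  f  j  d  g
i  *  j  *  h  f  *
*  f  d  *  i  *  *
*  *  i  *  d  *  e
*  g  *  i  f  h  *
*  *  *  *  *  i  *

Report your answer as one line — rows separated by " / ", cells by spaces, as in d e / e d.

j h f d g e i / e i h f j d g / i e j g h f d / g f d e i j h / f j i h d g e / d g e i f h j / h d g j e i f

(r3,c7) = d
(r5,c2) = j
(r5,c6) = g
(r6,c3) = e
(r6,c7) = j
(r2,c3) = h
(r3,c2) = e
(r3,c4) = g
(r4,c7) = h
(r5,c4) = h
(r6,c1) = d
(r7,c2) = d
(r7,c7) = f
(r1,c7) = i
(r2,c1) = e
(r2,c2) = i
(r5,c1) = f
(r7,c3) = g
(r7,c5) = e
(r1,c3) = f
(r1,c5) = g
(r7,c4) = j
(r1,c1) = j
(r1,c6) = e
(r4,c1) = g
(r4,c4) = e
(r4,c6) = j
(r7,c1) = h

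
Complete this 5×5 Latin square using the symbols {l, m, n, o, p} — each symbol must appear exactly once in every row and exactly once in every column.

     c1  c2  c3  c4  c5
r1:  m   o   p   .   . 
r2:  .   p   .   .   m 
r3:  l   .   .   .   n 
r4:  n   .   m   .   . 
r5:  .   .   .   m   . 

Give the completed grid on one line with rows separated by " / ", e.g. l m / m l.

m o p n l / o p n l m / l m o p n / n l m o p / p n l m o

(r1,c5): row 1 has {m,o,p}; column 5 has {m,n}, so it must be l.
(r2,c1): row 2 has {m,p}; column 1 has {l,m,n}, so it must be o.
(r3,c2): row 3 has {l,n}; column 2 has {o,p}, so it must be m.
(r3,c3): row 3 has {l,m,n}; column 3 has {m,p}, so it must be o.
(r3,c4): row 3 has {l,m,n,o}; column 4 has {m}, so it must be p.
(r4,c2): row 4 has {m,n}; column 2 has {m,o,p}, so it must be l.
(r4,c4): row 4 has {l,m,n}; column 4 has {m,p}, so it must be o.
(r4,c5): row 4 has {l,m,n,o}; column 5 has {l,m,n}, so it must be p.
(r5,c1): row 5 has {m}; column 1 has {l,m,n,o}, so it must be p.
(r5,c2): row 5 has {m,p}; column 2 has {l,m,o,p}, so it must be n.
(r5,c3): row 5 has {m,n,p}; column 3 has {m,o,p}, so it must be l.
(r5,c5): row 5 has {l,m,n,p}; column 5 has {l,m,n,p}, so it must be o.
(r1,c4): row 1 has {l,m,o,p}; column 4 has {m,o,p}, so it must be n.
(r2,c3): row 2 has {m,o,p}; column 3 has {l,m,o,p}, so it must be n.
(r2,c4): row 2 has {m,n,o,p}; column 4 has {m,n,o,p}, so it must be l.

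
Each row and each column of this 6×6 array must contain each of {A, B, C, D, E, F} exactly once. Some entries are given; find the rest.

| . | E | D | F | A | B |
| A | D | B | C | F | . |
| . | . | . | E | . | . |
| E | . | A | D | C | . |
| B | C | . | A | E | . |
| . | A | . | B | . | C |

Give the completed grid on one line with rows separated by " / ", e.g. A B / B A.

C E D F A B / A D B C F E / D F C E B A / E B A D C F / B C F A E D / F A E B D C

Cell (r1,c1): row 1 has {A,B,D,E,F}; column 1 has {A,B,E} → C.
Cell (r2,c6): row 2 has {A,B,C,D,F}; column 6 has {B,C} → E.
Cell (r4,c6): row 4 has {A,C,D,E}; column 6 has {B,C,E} → F.
Cell (r5,c3): row 5 has {A,B,C,E}; column 3 has {A,B,D} → F.
Cell (r5,c6): row 5 has {A,B,C,E,F}; column 6 has {B,C,E,F} → D.
Cell (r6,c3): row 6 has {A,B,C}; column 3 has {A,B,D,F} → E.
Cell (r6,c5): row 6 has {A,B,C,E}; column 5 has {A,C,E,F} → D.
Cell (r3,c3): row 3 has {E}; column 3 has {A,B,D,E,F} → C.
Cell (r3,c5): row 3 has {C,E}; column 5 has {A,C,D,E,F} → B.
Cell (r3,c6): row 3 has {B,C,E}; column 6 has {B,C,D,E,F} → A.
Cell (r4,c2): row 4 has {A,C,D,E,F}; column 2 has {A,C,D,E} → B.
Cell (r6,c1): row 6 has {A,B,C,D,E}; column 1 has {A,B,C,E} → F.
Cell (r3,c1): row 3 has {A,B,C,E}; column 1 has {A,B,C,E,F} → D.
Cell (r3,c2): row 3 has {A,B,C,D,E}; column 2 has {A,B,C,D,E} → F.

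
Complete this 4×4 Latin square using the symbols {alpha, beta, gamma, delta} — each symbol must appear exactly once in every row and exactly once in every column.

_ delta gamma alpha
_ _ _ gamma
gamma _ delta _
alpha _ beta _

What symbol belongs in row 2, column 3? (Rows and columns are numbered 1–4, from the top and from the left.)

row 1 has {alpha,gamma,delta}; column 1 has {alpha,gamma} — only beta is left for (r1,c1).
row 2 has {gamma}; column 1 has {alpha,beta,gamma} — only delta is left for (r2,c1).
row 2 has {gamma,delta}; column 3 has {beta,gamma,delta} — only alpha is left for (r2,c3).

alpha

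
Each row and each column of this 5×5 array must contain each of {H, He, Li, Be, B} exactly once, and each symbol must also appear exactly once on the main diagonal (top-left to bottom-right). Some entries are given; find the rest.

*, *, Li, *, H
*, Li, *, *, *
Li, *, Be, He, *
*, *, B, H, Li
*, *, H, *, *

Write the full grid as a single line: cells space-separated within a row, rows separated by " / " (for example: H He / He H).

B He Li Be H / H Li He B Be / Li H Be He B / He Be B H Li / Be B H Li He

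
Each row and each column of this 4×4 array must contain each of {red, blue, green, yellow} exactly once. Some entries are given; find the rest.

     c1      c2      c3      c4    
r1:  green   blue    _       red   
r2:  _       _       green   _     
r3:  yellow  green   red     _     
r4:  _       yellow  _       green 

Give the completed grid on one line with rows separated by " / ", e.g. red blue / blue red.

green blue yellow red / blue red green yellow / yellow green red blue / red yellow blue green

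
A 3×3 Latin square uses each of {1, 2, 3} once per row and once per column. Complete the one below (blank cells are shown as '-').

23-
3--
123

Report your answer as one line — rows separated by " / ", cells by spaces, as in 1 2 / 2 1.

(r1,c3): row 1 has {2,3}; column 3 has {3}, so it must be 1.
(r2,c2): row 2 has {3}; column 2 has {2,3}, so it must be 1.
(r2,c3): row 2 has {1,3}; column 3 has {1,3}, so it must be 2.

2 3 1 / 3 1 2 / 1 2 3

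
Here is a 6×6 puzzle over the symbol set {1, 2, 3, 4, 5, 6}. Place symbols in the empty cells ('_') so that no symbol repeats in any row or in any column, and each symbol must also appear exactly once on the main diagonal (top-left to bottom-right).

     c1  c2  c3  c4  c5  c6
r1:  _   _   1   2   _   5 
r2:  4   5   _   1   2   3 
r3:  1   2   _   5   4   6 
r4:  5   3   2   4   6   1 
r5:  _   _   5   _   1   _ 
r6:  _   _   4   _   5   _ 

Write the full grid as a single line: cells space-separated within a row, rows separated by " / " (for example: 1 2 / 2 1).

(r1,c5) = 3
(r2,c3) = 6
(r3,c3) = 3
(r6,c6) = 2
(r1,c1) = 6
(r1,c2) = 4
(r5,c2) = 6
(r5,c4) = 3
(r5,c6) = 4
(r6,c1) = 3
(r6,c2) = 1
(r6,c4) = 6
(r5,c1) = 2

6 4 1 2 3 5 / 4 5 6 1 2 3 / 1 2 3 5 4 6 / 5 3 2 4 6 1 / 2 6 5 3 1 4 / 3 1 4 6 5 2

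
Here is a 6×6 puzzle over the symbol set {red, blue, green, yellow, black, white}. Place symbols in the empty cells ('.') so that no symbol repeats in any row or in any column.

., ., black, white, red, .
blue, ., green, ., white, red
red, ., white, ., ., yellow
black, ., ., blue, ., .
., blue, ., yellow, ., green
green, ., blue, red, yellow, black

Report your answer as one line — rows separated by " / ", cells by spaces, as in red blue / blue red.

Cell (r1,c1): row 1 has {red,black,white}; column 1 has {red,blue,green,black} → yellow.
Cell (r1,c2): row 1 has {red,yellow,black,white}; column 2 has {blue} → green.
Cell (r1,c6): row 1 has {red,green,yellow,black,white}; column 6 has {red,green,yellow,black} → blue.
Cell (r2,c4): row 2 has {red,blue,green,white}; column 4 has {red,blue,yellow,white} → black.
Cell (r3,c2): row 3 has {red,yellow,white}; column 2 has {blue,green} → black.
Cell (r3,c4): row 3 has {red,yellow,black,white}; column 4 has {red,blue,yellow,black,white} → green.
Cell (r3,c5): row 3 has {red,green,yellow,black,white}; column 5 has {red,yellow,white} → blue.
Cell (r4,c5): row 4 has {blue,black}; column 5 has {red,blue,yellow,white} → green.
Cell (r4,c6): row 4 has {blue,green,black}; column 6 has {red,blue,green,yellow,black} → white.
Cell (r5,c1): row 5 has {blue,green,yellow}; column 1 has {red,blue,green,yellow,black} → white.
Cell (r5,c3): row 5 has {blue,green,yellow,white}; column 3 has {blue,green,black,white} → red.
Cell (r5,c5): row 5 has {red,blue,green,yellow,white}; column 5 has {red,blue,green,yellow,white} → black.
Cell (r6,c2): row 6 has {red,blue,green,yellow,black}; column 2 has {blue,green,black} → white.
Cell (r2,c2): row 2 has {red,blue,green,black,white}; column 2 has {blue,green,black,white} → yellow.
Cell (r4,c2): row 4 has {blue,green,black,white}; column 2 has {blue,green,yellow,black,white} → red.
Cell (r4,c3): row 4 has {red,blue,green,black,white}; column 3 has {red,blue,green,black,white} → yellow.

yellow green black white red blue / blue yellow green black white red / red black white green blue yellow / black red yellow blue green white / white blue red yellow black green / green white blue red yellow black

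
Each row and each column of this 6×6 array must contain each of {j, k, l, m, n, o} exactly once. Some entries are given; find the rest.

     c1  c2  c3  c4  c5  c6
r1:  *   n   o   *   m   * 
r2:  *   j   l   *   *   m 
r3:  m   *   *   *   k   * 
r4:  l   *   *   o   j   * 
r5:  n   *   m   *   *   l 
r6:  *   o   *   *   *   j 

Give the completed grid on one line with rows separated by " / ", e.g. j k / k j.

At row 1, column 6: row 1 has {m,n,o}; column 6 has {j,l,m}; that leaves k.
At row 3, column 2: row 3 has {k,m}; column 2 has {j,n,o}; that leaves l.
At row 4, column 6: row 4 has {j,l,o}; column 6 has {j,k,l,m}; that leaves n.
At row 5, column 2: row 5 has {l,m,n}; column 2 has {j,l,n,o}; that leaves k.
At row 5, column 4: row 5 has {k,l,m,n}; column 4 has {o}; that leaves j.
At row 5, column 5: row 5 has {j,k,l,m,n}; column 5 has {j,k,m}; that leaves o.
At row 6, column 1: row 6 has {j,o}; column 1 has {l,m,n}; that leaves k.
At row 6, column 3: row 6 has {j,k,o}; column 3 has {l,m,o}; that leaves n.
At row 6, column 5: row 6 has {j,k,n,o}; column 5 has {j,k,m,o}; that leaves l.
At row 1, column 1: row 1 has {k,m,n,o}; column 1 has {k,l,m,n}; that leaves j.
At row 1, column 4: row 1 has {j,k,m,n,o}; column 4 has {j,o}; that leaves l.
At row 2, column 1: row 2 has {j,l,m}; column 1 has {j,k,l,m,n}; that leaves o.
At row 2, column 5: row 2 has {j,l,m,o}; column 5 has {j,k,l,m,o}; that leaves n.
At row 3, column 3: row 3 has {k,l,m}; column 3 has {l,m,n,o}; that leaves j.
At row 3, column 4: row 3 has {j,k,l,m}; column 4 has {j,l,o}; that leaves n.
At row 3, column 6: row 3 has {j,k,l,m,n}; column 6 has {j,k,l,m,n}; that leaves o.
At row 4, column 2: row 4 has {j,l,n,o}; column 2 has {j,k,l,n,o}; that leaves m.
At row 4, column 3: row 4 has {j,l,m,n,o}; column 3 has {j,l,m,n,o}; that leaves k.
At row 6, column 4: row 6 has {j,k,l,n,o}; column 4 has {j,l,n,o}; that leaves m.
At row 2, column 4: row 2 has {j,l,m,n,o}; column 4 has {j,l,m,n,o}; that leaves k.

j n o l m k / o j l k n m / m l j n k o / l m k o j n / n k m j o l / k o n m l j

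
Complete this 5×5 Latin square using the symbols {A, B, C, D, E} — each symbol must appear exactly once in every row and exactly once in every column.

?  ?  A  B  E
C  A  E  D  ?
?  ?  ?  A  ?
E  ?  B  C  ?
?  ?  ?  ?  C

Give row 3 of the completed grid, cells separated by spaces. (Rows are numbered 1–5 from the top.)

B E C A D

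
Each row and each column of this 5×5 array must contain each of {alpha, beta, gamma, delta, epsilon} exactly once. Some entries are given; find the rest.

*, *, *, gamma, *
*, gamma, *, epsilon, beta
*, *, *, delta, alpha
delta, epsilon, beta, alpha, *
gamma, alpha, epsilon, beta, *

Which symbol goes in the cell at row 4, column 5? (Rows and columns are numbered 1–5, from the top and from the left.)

gamma

row 2 has {beta,gamma,epsilon}; column 1 has {gamma,delta} — only alpha is left for (r2,c1).
row 2 has {alpha,beta,gamma,epsilon}; column 3 has {beta,epsilon} — only delta is left for (r2,c3).
row 3 has {alpha,delta}; column 2 has {alpha,gamma,epsilon} — only beta is left for (r3,c2).
row 3 has {alpha,beta,delta}; column 3 has {beta,delta,epsilon} — only gamma is left for (r3,c3).
row 4 has {alpha,beta,delta,epsilon}; column 5 has {alpha,beta} — only gamma is left for (r4,c5).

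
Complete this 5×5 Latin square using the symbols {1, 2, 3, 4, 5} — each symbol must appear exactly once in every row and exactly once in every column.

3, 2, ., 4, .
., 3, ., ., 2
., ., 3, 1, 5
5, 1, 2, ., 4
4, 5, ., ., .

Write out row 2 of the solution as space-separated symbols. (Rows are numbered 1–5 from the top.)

1 3 4 5 2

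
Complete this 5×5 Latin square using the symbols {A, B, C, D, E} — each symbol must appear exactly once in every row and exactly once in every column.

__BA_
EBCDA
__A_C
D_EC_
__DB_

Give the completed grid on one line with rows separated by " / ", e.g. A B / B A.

(r1,c1) = C
(r3,c1) = B
(r3,c4) = E
(r4,c2) = A
(r4,c5) = B
(r5,c1) = A
(r5,c5) = E
(r1,c5) = D
(r3,c2) = D
(r5,c2) = C
(r1,c2) = E

C E B A D / E B C D A / B D A E C / D A E C B / A C D B E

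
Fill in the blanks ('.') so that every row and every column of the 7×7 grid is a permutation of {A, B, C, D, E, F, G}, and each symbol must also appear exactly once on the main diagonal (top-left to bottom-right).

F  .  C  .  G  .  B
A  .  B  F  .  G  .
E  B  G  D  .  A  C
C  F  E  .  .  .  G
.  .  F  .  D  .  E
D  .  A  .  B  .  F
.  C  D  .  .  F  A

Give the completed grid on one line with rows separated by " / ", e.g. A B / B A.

F D C A G E B / A E B F C G D / E B G D F A C / C F E B A D G / G A F C D B E / D G A E B C F / B C D G E F A

row 2 has {A,B,F,G}; column 2 has {B,C,F}; the diagonal has {A,D,F,G} — only E is left for (r2,c2).
row 2 has {A,B,E,F,G}; column 5 has {B,D,G} — only C is left for (r2,c5).
row 2 has {A,B,C,E,F,G}; column 7 has {A,B,C,E,F,G} — only D is left for (r2,c7).
row 3 has {A,B,C,D,E,G}; column 5 has {B,C,D,G} — only F is left for (r3,c5).
row 4 has {C,E,F,G}; column 4 has {D,F}; the diagonal has {A,D,E,F,G} — only B is left for (r4,c4).
row 4 has {B,C,E,F,G}; column 5 has {B,C,D,F,G} — only A is left for (r4,c5).
row 4 has {A,B,C,E,F,G}; column 6 has {A,F,G} — only D is left for (r4,c6).
row 6 has {A,B,D,F}; column 2 has {B,C,E,F} — only G is left for (r6,c2).
row 6 has {A,B,D,F,G}; column 6 has {A,D,F,G}; the diagonal has {A,B,D,E,F,G} — only C is left for (r6,c6).
row 7 has {A,C,D,F}; column 5 has {A,B,C,D,F,G} — only E is left for (r7,c5).
row 1 has {B,C,F,G}; column 6 has {A,C,D,F,G} — only E is left for (r1,c6).
row 5 has {D,E,F}; column 2 has {B,C,E,F,G} — only A is left for (r5,c2).
row 5 has {A,D,E,F}; column 6 has {A,C,D,E,F,G} — only B is left for (r5,c6).
row 6 has {A,B,C,D,F,G}; column 4 has {B,D,F} — only E is left for (r6,c4).
row 7 has {A,C,D,E,F}; column 4 has {B,D,E,F} — only G is left for (r7,c4).
row 1 has {B,C,E,F,G}; column 2 has {A,B,C,E,F,G} — only D is left for (r1,c2).
row 1 has {B,C,D,E,F,G}; column 4 has {B,D,E,F,G} — only A is left for (r1,c4).
row 5 has {A,B,D,E,F}; column 1 has {A,C,D,E,F} — only G is left for (r5,c1).
row 5 has {A,B,D,E,F,G}; column 4 has {A,B,D,E,F,G} — only C is left for (r5,c4).
row 7 has {A,C,D,E,F,G}; column 1 has {A,C,D,E,F,G} — only B is left for (r7,c1).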